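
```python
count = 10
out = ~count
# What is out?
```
Trace:
  count=10
  count=10, out=-11

Final answer: -11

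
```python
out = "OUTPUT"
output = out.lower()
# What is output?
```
Trace:
  out='OUTPUT'
  out='OUTPUT', output='output'

Final answer: 'output'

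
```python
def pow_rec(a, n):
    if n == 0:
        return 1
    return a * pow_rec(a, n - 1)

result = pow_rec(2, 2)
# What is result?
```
Call trace:
pow_rec(a=2, n=2)
  pow_rec(a=2, n=1)
    pow_rec(a=2, n=0)
    -> return 1
  -> return 2
-> return 4

Final answer: 4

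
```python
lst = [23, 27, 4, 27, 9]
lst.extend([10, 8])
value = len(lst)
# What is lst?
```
Trace:
  lst=[23, 27, 4, 27, 9]
  lst=[23, 27, 4, 27, 9, 10, 8]
  lst=[23, 27, 4, 27, 9, 10, 8], value=7

Final answer: [23, 27, 4, 27, 9, 10, 8]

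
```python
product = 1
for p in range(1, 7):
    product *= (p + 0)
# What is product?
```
Trace:
  product=1
  product=1, p=1
  product=2, p=2
  product=6, p=3
  product=24, p=4
  product=120, p=5
  product=720, p=6

Final answer: 720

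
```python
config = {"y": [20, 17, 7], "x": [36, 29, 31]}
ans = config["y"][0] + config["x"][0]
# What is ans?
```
Trace:
  config={'y': [20, 17, 7], 'x': [36, 29, 31]}
  config={'y': [20, 17, 7], 'x': [36, 29, 31]}, ans=56

Final answer: 56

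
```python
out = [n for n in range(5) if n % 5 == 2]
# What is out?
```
Trace:
  n=0
  n=1
  n=2
  n=3
  n=4
  out=[2]

Final answer: [2]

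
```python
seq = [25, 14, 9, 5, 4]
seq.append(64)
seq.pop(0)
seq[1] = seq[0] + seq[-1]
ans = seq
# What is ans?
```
Trace:
  seq=[25, 14, 9, 5, 4]
  seq=[25, 14, 9, 5, 4, 64]
  seq=[14, 9, 5, 4, 64]
  seq=[14, 78, 5, 4, 64]
  seq=[14, 78, 5, 4, 64], ans=[14, 78, 5, 4, 64]

Final answer: [14, 78, 5, 4, 64]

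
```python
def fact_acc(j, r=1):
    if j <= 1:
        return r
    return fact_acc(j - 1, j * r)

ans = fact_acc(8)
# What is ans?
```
Call trace:
fact_acc(j=8, r=1)
  fact_acc(j=7, r=8)
    fact_acc(j=6, r=56)
      fact_acc(j=5, r=336)
        fact_acc(j=4, r=1680)
          fact_acc(j=3, r=6720)
            fact_acc(j=2, r=20160)
              fact_acc(j=1, r=40320)
              -> return 40320
            -> return 40320
          -> return 40320
        -> return 40320
      -> return 40320
    -> return 40320
  -> return 40320
-> return 40320

Final answer: 40320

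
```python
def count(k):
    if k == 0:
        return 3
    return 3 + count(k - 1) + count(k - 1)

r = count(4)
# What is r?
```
Call trace (a repeated sub-call is expanded the first time; later identical calls just restate its return value):
count(k=4)
  count(k=3)
    count(k=2)
      count(k=1)
        count(k=0)
        -> return 3
        count(k=0)
        -> return 3
      -> return 9
      count(k=1) -> return 9  (same call as traced above)
    -> return 21
    count(k=2) -> return 21  (same call as traced above)
  -> return 45
  count(k=3) -> return 45  (same call as traced above)
-> return 93

Final answer: 93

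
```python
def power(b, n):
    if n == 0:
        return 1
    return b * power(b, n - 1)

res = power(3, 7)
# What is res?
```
Call trace:
power(b=3, n=7)
  power(b=3, n=6)
    power(b=3, n=5)
      power(b=3, n=4)
        power(b=3, n=3)
          power(b=3, n=2)
            power(b=3, n=1)
              power(b=3, n=0)
              -> return 1
            -> return 3
          -> return 9
        -> return 27
      -> return 81
    -> return 243
  -> return 729
-> return 2187

Final answer: 2187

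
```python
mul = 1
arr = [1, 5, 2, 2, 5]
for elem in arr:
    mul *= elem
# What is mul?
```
Trace:
  mul=1
  mul=1, elem=1
  mul=5, elem=5
  mul=10, elem=2
  mul=20, elem=2
  mul=100, elem=5

Final answer: 100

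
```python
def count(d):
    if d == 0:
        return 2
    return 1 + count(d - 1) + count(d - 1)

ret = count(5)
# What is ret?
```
Call trace (a repeated sub-call is expanded the first time; later identical calls just restate its return value):
count(d=5)
  count(d=4)
    count(d=3)
      count(d=2)
        count(d=1)
          count(d=0)
          -> return 2
          count(d=0)
          -> return 2
        -> return 5
        count(d=1) -> return 5  (same call as traced above)
      -> return 11
      count(d=2) -> return 11  (same call as traced above)
    -> return 23
    count(d=3) -> return 23  (same call as traced above)
  -> return 47
  count(d=4) -> return 47  (same call as traced above)
-> return 95

Final answer: 95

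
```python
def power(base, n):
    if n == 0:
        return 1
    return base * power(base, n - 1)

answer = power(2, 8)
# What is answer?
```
Call trace:
power(base=2, n=8)
  power(base=2, n=7)
    power(base=2, n=6)
      power(base=2, n=5)
        power(base=2, n=4)
          power(base=2, n=3)
            power(base=2, n=2)
              power(base=2, n=1)
                power(base=2, n=0)
                -> return 1
              -> return 2
            -> return 4
          -> return 8
        -> return 16
      -> return 32
    -> return 64
  -> return 128
-> return 256

Final answer: 256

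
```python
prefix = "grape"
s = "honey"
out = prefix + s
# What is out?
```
Trace:
  prefix='grape'
  prefix='grape', s='honey'
  prefix='grape', s='honey', out='grapehoney'

Final answer: 'grapehoney'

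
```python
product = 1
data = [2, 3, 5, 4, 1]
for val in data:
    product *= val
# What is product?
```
Trace:
  product=1
  product=2, val=2
  product=6, val=3
  product=30, val=5
  product=120, val=4
  product=120, val=1

Final answer: 120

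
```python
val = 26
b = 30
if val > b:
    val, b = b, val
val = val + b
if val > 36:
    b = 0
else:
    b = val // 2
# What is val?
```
Trace:
  val=26
  val=26, b=30
  val=26, b=30
  val=56, b=30
  val=56, b=0

Final answer: 56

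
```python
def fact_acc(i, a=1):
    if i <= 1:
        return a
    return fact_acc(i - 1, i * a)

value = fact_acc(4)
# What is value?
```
Call trace:
fact_acc(i=4, a=1)
  fact_acc(i=3, a=4)
    fact_acc(i=2, a=12)
      fact_acc(i=1, a=24)
      -> return 24
    -> return 24
  -> return 24
-> return 24

Final answer: 24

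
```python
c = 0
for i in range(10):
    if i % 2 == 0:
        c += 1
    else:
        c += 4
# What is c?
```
Trace:
  c=0
  c=1, i=0
  c=5, i=1
  c=6, i=2
  c=10, i=3
  c=11, i=4
  c=15, i=5
  c=16, i=6
  c=20, i=7
  c=21, i=8
  c=25, i=9

Final answer: 25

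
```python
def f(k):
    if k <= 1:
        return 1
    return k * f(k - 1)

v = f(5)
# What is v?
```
Call trace:
f(k=5)
  f(k=4)
    f(k=3)
      f(k=2)
        f(k=1)
        -> return 1
      -> return 2
    -> return 6
  -> return 24
-> return 120

Final answer: 120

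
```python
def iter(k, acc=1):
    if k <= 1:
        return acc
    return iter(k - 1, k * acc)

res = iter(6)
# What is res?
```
Call trace:
iter(k=6, acc=1)
  iter(k=5, acc=6)
    iter(k=4, acc=30)
      iter(k=3, acc=120)
        iter(k=2, acc=360)
          iter(k=1, acc=720)
          -> return 720
        -> return 720
      -> return 720
    -> return 720
  -> return 720
-> return 720

Final answer: 720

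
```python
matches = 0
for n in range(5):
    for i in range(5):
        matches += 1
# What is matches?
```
Trace:
  matches=0
  matches=1, n=0, i=0
  matches=2, n=0, i=1
  matches=3, n=0, i=2
  matches=4, n=0, i=3
  matches=5, n=0, i=4
  matches=6, n=1, i=0
  matches=7, n=1, i=1
  matches=8, n=1, i=2
  matches=9, n=1, i=3
  matches=10, n=1, i=4
  matches=11, n=2, i=0
  matches=12, n=2, i=1
  matches=13, n=2, i=2
  matches=14, n=2, i=3
  matches=15, n=2, i=4
  matches=16, n=3, i=0
  matches=17, n=3, i=1
  matches=18, n=3, i=2
  matches=19, n=3, i=3
  matches=20, n=3, i=4
  matches=21, n=4, i=0
  matches=22, n=4, i=1
  matches=23, n=4, i=2
  matches=24, n=4, i=3
  matches=25, n=4, i=4

Final answer: 25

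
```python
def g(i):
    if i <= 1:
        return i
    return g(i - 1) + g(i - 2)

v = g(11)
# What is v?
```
Call trace (a repeated sub-call is expanded the first time; later identical calls just restate its return value):
g(i=11)
  g(i=10)
    g(i=9)
      g(i=8)
        g(i=7)
          g(i=6)
            g(i=5)
              g(i=4)
                g(i=3)
                  g(i=2)
                    g(i=1)
                    -> return 1
                    g(i=0)
                    -> return 0
                  -> return 1
                  g(i=1)
                  -> return 1
                -> return 2
                g(i=2) -> return 1  (same call as traced above)
              -> return 3
              g(i=3) -> return 2  (same call as traced above)
            -> return 5
            g(i=4) -> return 3  (same call as traced above)
          -> return 8
          g(i=5) -> return 5  (same call as traced above)
        -> return 13
        g(i=6) -> return 8  (same call as traced above)
      -> return 21
      g(i=7) -> return 13  (same call as traced above)
    -> return 34
    g(i=8) -> return 21  (same call as traced above)
  -> return 55
  g(i=9) -> return 34  (same call as traced above)
-> return 89

Final answer: 89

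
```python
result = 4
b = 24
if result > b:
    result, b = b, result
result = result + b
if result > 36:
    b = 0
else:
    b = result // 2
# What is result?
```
Trace:
  result=4
  result=4, b=24
  result=4, b=24
  result=28, b=24
  result=28, b=14

Final answer: 28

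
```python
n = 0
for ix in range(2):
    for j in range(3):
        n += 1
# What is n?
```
Trace:
  n=0
  n=1, ix=0, j=0
  n=2, ix=0, j=1
  n=3, ix=0, j=2
  n=4, ix=1, j=0
  n=5, ix=1, j=1
  n=6, ix=1, j=2

Final answer: 6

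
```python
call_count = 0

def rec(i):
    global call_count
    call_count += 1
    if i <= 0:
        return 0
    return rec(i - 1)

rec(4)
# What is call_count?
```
Call trace:
rec(i=4)
  rec(i=3)
    rec(i=2)
      rec(i=1)
        rec(i=0)
        -> return 0
      -> return 0
    -> return 0
  -> return 0
-> return 0

call_count is incremented once per call. rec is entered once for each i = 4, 3, 2, 1, 0 (the i <= 0 call returns without recursing), i.e. 4 + 1 calls.
call_count = 5

Final answer: 5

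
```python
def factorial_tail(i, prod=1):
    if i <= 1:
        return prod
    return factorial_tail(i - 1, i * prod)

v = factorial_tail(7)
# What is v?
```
Call trace:
factorial_tail(i=7, prod=1)
  factorial_tail(i=6, prod=7)
    factorial_tail(i=5, prod=42)
      factorial_tail(i=4, prod=210)
        factorial_tail(i=3, prod=840)
          factorial_tail(i=2, prod=2520)
            factorial_tail(i=1, prod=5040)
            -> return 5040
          -> return 5040
        -> return 5040
      -> return 5040
    -> return 5040
  -> return 5040
-> return 5040

Final answer: 5040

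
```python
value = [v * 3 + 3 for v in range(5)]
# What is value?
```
Trace:
  v=0
  v=1
  v=2
  v=3
  v=4
  value=[3, 6, 9, 12, 15]

Final answer: [3, 6, 9, 12, 15]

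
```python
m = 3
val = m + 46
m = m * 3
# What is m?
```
Trace:
  m=3
  m=3, val=49
  m=9, val=49

Final answer: 9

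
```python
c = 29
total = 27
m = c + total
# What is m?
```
Trace:
  c=29
  c=29, total=27
  c=29, total=27, m=56

Final answer: 56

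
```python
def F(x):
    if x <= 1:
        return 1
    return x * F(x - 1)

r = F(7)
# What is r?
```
Call trace:
F(x=7)
  F(x=6)
    F(x=5)
      F(x=4)
        F(x=3)
          F(x=2)
            F(x=1)
            -> return 1
          -> return 2
        -> return 6
      -> return 24
    -> return 120
  -> return 720
-> return 5040

Final answer: 5040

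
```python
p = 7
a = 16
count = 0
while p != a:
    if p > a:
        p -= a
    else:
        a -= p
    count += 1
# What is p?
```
Trace:
  p=7
  p=7, a=16
  p=7, a=16, count=0
  p=7, a=9, count=1
  p=7, a=2, count=2
  p=5, a=2, count=3
  p=3, a=2, count=4
  p=1, a=2, count=5
  p=1, a=1, count=6

Final answer: 1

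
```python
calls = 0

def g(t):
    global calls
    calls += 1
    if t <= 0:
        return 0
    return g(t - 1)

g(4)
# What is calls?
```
Call trace:
g(t=4)
  g(t=3)
    g(t=2)
      g(t=1)
        g(t=0)
        -> return 0
      -> return 0
    -> return 0
  -> return 0
-> return 0

calls is incremented once per call. g is entered once for each t = 4, 3, 2, 1, 0 (the t <= 0 call returns without recursing), i.e. 4 + 1 calls.
calls = 5

Final answer: 5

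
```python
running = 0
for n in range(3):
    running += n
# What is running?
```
Trace:
  running=0
  running=0, n=0
  running=1, n=1
  running=3, n=2

Final answer: 3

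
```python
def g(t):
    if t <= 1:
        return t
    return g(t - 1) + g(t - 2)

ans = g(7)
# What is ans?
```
Call trace (a repeated sub-call is expanded the first time; later identical calls just restate its return value):
g(t=7)
  g(t=6)
    g(t=5)
      g(t=4)
        g(t=3)
          g(t=2)
            g(t=1)
            -> return 1
            g(t=0)
            -> return 0
          -> return 1
          g(t=1)
          -> return 1
        -> return 2
        g(t=2) -> return 1  (same call as traced above)
      -> return 3
      g(t=3) -> return 2  (same call as traced above)
    -> return 5
    g(t=4) -> return 3  (same call as traced above)
  -> return 8
  g(t=5) -> return 5  (same call as traced above)
-> return 13

Final answer: 13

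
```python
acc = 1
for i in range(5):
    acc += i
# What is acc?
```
Trace:
  acc=1
  acc=1, i=0
  acc=2, i=1
  acc=4, i=2
  acc=7, i=3
  acc=11, i=4

Final answer: 11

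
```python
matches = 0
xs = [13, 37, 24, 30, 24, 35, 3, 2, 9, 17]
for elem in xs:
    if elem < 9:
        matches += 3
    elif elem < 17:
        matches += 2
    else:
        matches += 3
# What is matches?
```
Trace:
  matches=0
  matches=2, elem=13
  matches=5, elem=37
  matches=8, elem=24
  matches=11, elem=30
  matches=14, elem=24
  matches=17, elem=35
  matches=20, elem=3
  matches=23, elem=2
  matches=25, elem=9
  matches=28, elem=17

Final answer: 28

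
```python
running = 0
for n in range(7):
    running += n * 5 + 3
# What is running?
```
Trace:
  running=0
  running=3, n=0
  running=11, n=1
  running=24, n=2
  running=42, n=3
  running=65, n=4
  running=93, n=5
  running=126, n=6

Final answer: 126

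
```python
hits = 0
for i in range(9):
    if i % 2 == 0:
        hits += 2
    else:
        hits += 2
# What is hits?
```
Trace:
  hits=0
  hits=2, i=0
  hits=4, i=1
  hits=6, i=2
  hits=8, i=3
  hits=10, i=4
  hits=12, i=5
  hits=14, i=6
  hits=16, i=7
  hits=18, i=8

Final answer: 18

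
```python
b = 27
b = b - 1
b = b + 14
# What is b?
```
Trace:
  b=27
  b=26
  b=40

Final answer: 40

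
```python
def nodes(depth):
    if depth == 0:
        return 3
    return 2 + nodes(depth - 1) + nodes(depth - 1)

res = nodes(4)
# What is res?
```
Call trace (a repeated sub-call is expanded the first time; later identical calls just restate its return value):
nodes(depth=4)
  nodes(depth=3)
    nodes(depth=2)
      nodes(depth=1)
        nodes(depth=0)
        -> return 3
        nodes(depth=0)
        -> return 3
      -> return 8
      nodes(depth=1) -> return 8  (same call as traced above)
    -> return 18
    nodes(depth=2) -> return 18  (same call as traced above)
  -> return 38
  nodes(depth=3) -> return 38  (same call as traced above)
-> return 78

Final answer: 78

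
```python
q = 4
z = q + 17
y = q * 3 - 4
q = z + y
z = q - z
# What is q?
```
Trace:
  q=4
  q=4, z=21
  q=4, z=21, y=8
  q=29, z=21, y=8
  q=29, z=8, y=8

Final answer: 29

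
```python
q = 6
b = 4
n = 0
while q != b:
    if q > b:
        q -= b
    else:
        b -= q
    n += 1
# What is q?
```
Trace:
  q=6
  q=6, b=4
  q=6, b=4, n=0
  q=2, b=4, n=1
  q=2, b=2, n=2

Final answer: 2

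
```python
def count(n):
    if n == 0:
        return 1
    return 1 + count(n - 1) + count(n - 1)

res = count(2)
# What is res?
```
Call trace (a repeated sub-call is expanded the first time; later identical calls just restate its return value):
count(n=2)
  count(n=1)
    count(n=0)
    -> return 1
    count(n=0)
    -> return 1
  -> return 3
  count(n=1) -> return 3  (same call as traced above)
-> return 7

Final answer: 7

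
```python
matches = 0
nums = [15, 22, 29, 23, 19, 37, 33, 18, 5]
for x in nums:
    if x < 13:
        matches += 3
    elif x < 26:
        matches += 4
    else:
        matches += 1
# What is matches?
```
Trace:
  matches=0
  matches=4, x=15
  matches=8, x=22
  matches=9, x=29
  matches=13, x=23
  matches=17, x=19
  matches=18, x=37
  matches=19, x=33
  matches=23, x=18
  matches=26, x=5

Final answer: 26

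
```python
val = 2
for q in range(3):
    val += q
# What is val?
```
Trace:
  val=2
  val=2, q=0
  val=3, q=1
  val=5, q=2

Final answer: 5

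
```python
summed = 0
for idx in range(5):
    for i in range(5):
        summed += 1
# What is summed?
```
Trace:
  summed=0
  summed=1, idx=0, i=0
  summed=2, idx=0, i=1
  summed=3, idx=0, i=2
  summed=4, idx=0, i=3
  summed=5, idx=0, i=4
  summed=6, idx=1, i=0
  summed=7, idx=1, i=1
  summed=8, idx=1, i=2
  summed=9, idx=1, i=3
  summed=10, idx=1, i=4
  summed=11, idx=2, i=0
  summed=12, idx=2, i=1
  summed=13, idx=2, i=2
  summed=14, idx=2, i=3
  summed=15, idx=2, i=4
  summed=16, idx=3, i=0
  summed=17, idx=3, i=1
  summed=18, idx=3, i=2
  summed=19, idx=3, i=3
  summed=20, idx=3, i=4
  summed=21, idx=4, i=0
  summed=22, idx=4, i=1
  summed=23, idx=4, i=2
  summed=24, idx=4, i=3
  summed=25, idx=4, i=4

Final answer: 25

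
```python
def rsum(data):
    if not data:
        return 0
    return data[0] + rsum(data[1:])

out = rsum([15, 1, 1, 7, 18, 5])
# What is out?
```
Call trace:
rsum(data=[15, 1, 1, 7, 18, 5])
  rsum(data=[1, 1, 7, 18, 5])
    rsum(data=[1, 7, 18, 5])
      rsum(data=[7, 18, 5])
        rsum(data=[18, 5])
          rsum(data=[5])
            rsum(data=[])
            -> return 0
          -> return 5
        -> return 23
      -> return 30
    -> return 31
  -> return 32
-> return 47

Final answer: 47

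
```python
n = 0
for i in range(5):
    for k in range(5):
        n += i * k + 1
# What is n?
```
Trace:
  n=0
  n=1, i=0, k=0
  n=2, i=0, k=1
  n=3, i=0, k=2
  n=4, i=0, k=3
  n=5, i=0, k=4
  n=6, i=1, k=0
  n=8, i=1, k=1
  n=11, i=1, k=2
  n=15, i=1, k=3
  n=20, i=1, k=4
  n=21, i=2, k=0
  n=24, i=2, k=1
  n=29, i=2, k=2
  n=36, i=2, k=3
  n=45, i=2, k=4
  n=46, i=3, k=0
  n=50, i=3, k=1
  n=57, i=3, k=2
  n=67, i=3, k=3
  n=80, i=3, k=4
  n=81, i=4, k=0
  n=86, i=4, k=1
  n=95, i=4, k=2
  n=108, i=4, k=3
  n=125, i=4, k=4

Final answer: 125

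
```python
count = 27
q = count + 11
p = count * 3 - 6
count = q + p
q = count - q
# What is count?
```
Trace:
  count=27
  count=27, q=38
  count=27, q=38, p=75
  count=113, q=38, p=75
  count=113, q=75, p=75

Final answer: 113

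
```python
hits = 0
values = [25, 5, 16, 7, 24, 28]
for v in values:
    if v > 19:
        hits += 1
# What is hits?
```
Trace:
  hits=0
  hits=1, v=25
  hits=1, v=5
  hits=1, v=16
  hits=1, v=7
  hits=2, v=24
  hits=3, v=28

Final answer: 3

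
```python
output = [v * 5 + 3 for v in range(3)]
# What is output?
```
Trace:
  v=0
  v=1
  v=2
  output=[3, 8, 13]

Final answer: [3, 8, 13]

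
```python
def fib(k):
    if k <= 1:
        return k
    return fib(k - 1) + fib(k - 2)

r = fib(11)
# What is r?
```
Call trace (a repeated sub-call is expanded the first time; later identical calls just restate its return value):
fib(k=11)
  fib(k=10)
    fib(k=9)
      fib(k=8)
        fib(k=7)
          fib(k=6)
            fib(k=5)
              fib(k=4)
                fib(k=3)
                  fib(k=2)
                    fib(k=1)
                    -> return 1
                    fib(k=0)
                    -> return 0
                  -> return 1
                  fib(k=1)
                  -> return 1
                -> return 2
                fib(k=2) -> return 1  (same call as traced above)
              -> return 3
              fib(k=3) -> return 2  (same call as traced above)
            -> return 5
            fib(k=4) -> return 3  (same call as traced above)
          -> return 8
          fib(k=5) -> return 5  (same call as traced above)
        -> return 13
        fib(k=6) -> return 8  (same call as traced above)
      -> return 21
      fib(k=7) -> return 13  (same call as traced above)
    -> return 34
    fib(k=8) -> return 21  (same call as traced above)
  -> return 55
  fib(k=9) -> return 34  (same call as traced above)
-> return 89

Final answer: 89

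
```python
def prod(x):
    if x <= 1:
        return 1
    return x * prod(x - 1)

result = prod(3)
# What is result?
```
Call trace:
prod(x=3)
  prod(x=2)
    prod(x=1)
    -> return 1
  -> return 2
-> return 6

Final answer: 6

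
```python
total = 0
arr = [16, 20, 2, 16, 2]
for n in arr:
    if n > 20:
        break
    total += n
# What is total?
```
Trace:
  total=0
  total=16, n=16
  total=36, n=20
  total=38, n=2
  total=54, n=16
  total=56, n=2

Final answer: 56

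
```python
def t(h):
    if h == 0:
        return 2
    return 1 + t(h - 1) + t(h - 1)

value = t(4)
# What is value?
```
Call trace (a repeated sub-call is expanded the first time; later identical calls just restate its return value):
t(h=4)
  t(h=3)
    t(h=2)
      t(h=1)
        t(h=0)
        -> return 2
        t(h=0)
        -> return 2
      -> return 5
      t(h=1) -> return 5  (same call as traced above)
    -> return 11
    t(h=2) -> return 11  (same call as traced above)
  -> return 23
  t(h=3) -> return 23  (same call as traced above)
-> return 47

Final answer: 47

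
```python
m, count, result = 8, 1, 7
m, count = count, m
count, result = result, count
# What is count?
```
Trace:
  m=8, count=1, result=7
  m=1, count=8, result=7
  m=1, count=7, result=8

Final answer: 7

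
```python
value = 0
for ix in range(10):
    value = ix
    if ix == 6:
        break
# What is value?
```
Trace:
  value=0
  value=0, ix=0
  value=1, ix=1
  value=2, ix=2
  value=3, ix=3
  value=4, ix=4
  value=5, ix=5
  value=6, ix=6

Final answer: 6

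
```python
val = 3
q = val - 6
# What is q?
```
Trace:
  val=3
  val=3, q=-3

Final answer: -3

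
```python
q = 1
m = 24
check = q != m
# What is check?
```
Trace:
  q=1
  q=1, m=24
  q=1, m=24, check=True

Final answer: True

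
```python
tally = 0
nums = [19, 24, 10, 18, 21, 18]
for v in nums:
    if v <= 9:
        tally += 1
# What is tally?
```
Trace:
  tally=0
  tally=0, v=19
  tally=0, v=24
  tally=0, v=10
  tally=0, v=18
  tally=0, v=21
  tally=0, v=18

Final answer: 0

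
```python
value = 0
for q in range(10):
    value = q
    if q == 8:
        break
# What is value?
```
Trace:
  value=0
  value=0, q=0
  value=1, q=1
  value=2, q=2
  value=3, q=3
  value=4, q=4
  value=5, q=5
  value=6, q=6
  value=7, q=7
  value=8, q=8

Final answer: 8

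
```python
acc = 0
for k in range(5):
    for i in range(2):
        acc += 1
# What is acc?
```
Trace:
  acc=0
  acc=1, k=0, i=0
  acc=2, k=0, i=1
  acc=3, k=1, i=0
  acc=4, k=1, i=1
  acc=5, k=2, i=0
  acc=6, k=2, i=1
  acc=7, k=3, i=0
  acc=8, k=3, i=1
  acc=9, k=4, i=0
  acc=10, k=4, i=1

Final answer: 10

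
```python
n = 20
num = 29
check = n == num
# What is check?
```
Trace:
  n=20
  n=20, num=29
  n=20, num=29, check=False

Final answer: False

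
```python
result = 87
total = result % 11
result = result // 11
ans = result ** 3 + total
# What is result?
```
Trace:
  result=87
  result=87, total=10
  result=7, total=10
  result=7, total=10, ans=353

Final answer: 7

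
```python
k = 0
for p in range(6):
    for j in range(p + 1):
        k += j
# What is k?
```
Trace:
  k=0
  k=0, p=0, j=0
  k=0, p=1, j=0
  k=1, p=1, j=1
  k=1, p=2, j=0
  k=2, p=2, j=1
  k=4, p=2, j=2
  k=4, p=3, j=0
  k=5, p=3, j=1
  k=7, p=3, j=2
  k=10, p=3, j=3
  k=10, p=4, j=0
  k=11, p=4, j=1
  k=13, p=4, j=2
  k=16, p=4, j=3
  k=20, p=4, j=4
  k=20, p=5, j=0
  k=21, p=5, j=1
  k=23, p=5, j=2
  k=26, p=5, j=3
  k=30, p=5, j=4
  k=35, p=5, j=5

Final answer: 35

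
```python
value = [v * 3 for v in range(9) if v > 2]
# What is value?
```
Trace:
  v=0
  v=1
  v=2
  v=3
  v=4
  v=5
  v=6
  v=7
  v=8
  value=[9, 12, 15, 18, 21, 24]

Final answer: [9, 12, 15, 18, 21, 24]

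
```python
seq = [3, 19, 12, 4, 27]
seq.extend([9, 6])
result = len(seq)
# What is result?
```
Trace:
  seq=[3, 19, 12, 4, 27]
  seq=[3, 19, 12, 4, 27, 9, 6]
  seq=[3, 19, 12, 4, 27, 9, 6], result=7

Final answer: 7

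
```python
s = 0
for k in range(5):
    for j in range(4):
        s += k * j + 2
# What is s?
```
Trace:
  s=0
  s=2, k=0, j=0
  s=4, k=0, j=1
  s=6, k=0, j=2
  s=8, k=0, j=3
  s=10, k=1, j=0
  s=13, k=1, j=1
  s=17, k=1, j=2
  s=22, k=1, j=3
  s=24, k=2, j=0
  s=28, k=2, j=1
  s=34, k=2, j=2
  s=42, k=2, j=3
  s=44, k=3, j=0
  s=49, k=3, j=1
  s=57, k=3, j=2
  s=68, k=3, j=3
  s=70, k=4, j=0
  s=76, k=4, j=1
  s=86, k=4, j=2
  s=100, k=4, j=3

Final answer: 100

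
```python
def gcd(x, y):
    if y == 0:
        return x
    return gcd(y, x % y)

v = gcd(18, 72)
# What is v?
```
Call trace:
gcd(x=18, y=72)
  gcd(x=72, y=18)
    gcd(x=18, y=0)
    -> return 18
  -> return 18
-> return 18

Final answer: 18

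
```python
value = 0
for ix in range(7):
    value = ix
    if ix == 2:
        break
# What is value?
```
Trace:
  value=0
  value=0, ix=0
  value=1, ix=1
  value=2, ix=2

Final answer: 2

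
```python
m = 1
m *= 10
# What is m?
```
Trace:
  m=1
  m=10

Final answer: 10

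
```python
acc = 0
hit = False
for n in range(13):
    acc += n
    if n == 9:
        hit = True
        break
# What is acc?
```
Trace:
  acc=0
  acc=0, hit=False
  acc=0, hit=False, n=0
  acc=1, hit=False, n=1
  acc=3, hit=False, n=2
  acc=6, hit=False, n=3
  acc=10, hit=False, n=4
  acc=15, hit=False, n=5
  acc=21, hit=False, n=6
  acc=28, hit=False, n=7
  acc=36, hit=False, n=8
  acc=45, hit=True, n=9

Final answer: 45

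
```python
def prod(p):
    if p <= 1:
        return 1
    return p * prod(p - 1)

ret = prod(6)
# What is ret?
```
Call trace:
prod(p=6)
  prod(p=5)
    prod(p=4)
      prod(p=3)
        prod(p=2)
          prod(p=1)
          -> return 1
        -> return 2
      -> return 6
    -> return 24
  -> return 120
-> return 720

Final answer: 720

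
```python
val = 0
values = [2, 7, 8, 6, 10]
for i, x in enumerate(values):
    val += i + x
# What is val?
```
Trace:
  val=0
  val=2, i=0, x=2
  val=10, i=1, x=7
  val=20, i=2, x=8
  val=29, i=3, x=6
  val=43, i=4, x=10

Final answer: 43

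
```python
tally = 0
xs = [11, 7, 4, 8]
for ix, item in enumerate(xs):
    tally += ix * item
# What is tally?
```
Trace:
  tally=0
  tally=0, ix=0, item=11
  tally=7, ix=1, item=7
  tally=15, ix=2, item=4
  tally=39, ix=3, item=8

Final answer: 39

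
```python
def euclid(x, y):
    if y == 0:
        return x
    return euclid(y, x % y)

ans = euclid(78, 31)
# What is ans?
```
Call trace:
euclid(x=78, y=31)
  euclid(x=31, y=16)
    euclid(x=16, y=15)
      euclid(x=15, y=1)
        euclid(x=1, y=0)
        -> return 1
      -> return 1
    -> return 1
  -> return 1
-> return 1

Final answer: 1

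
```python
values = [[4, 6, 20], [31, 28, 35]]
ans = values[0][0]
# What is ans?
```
Trace:
  values=[[4, 6, 20], [31, 28, 35]]
  values=[[4, 6, 20], [31, 28, 35]], ans=4

Final answer: 4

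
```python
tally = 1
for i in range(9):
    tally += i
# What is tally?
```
Trace:
  tally=1
  tally=1, i=0
  tally=2, i=1
  tally=4, i=2
  tally=7, i=3
  tally=11, i=4
  tally=16, i=5
  tally=22, i=6
  tally=29, i=7
  tally=37, i=8

Final answer: 37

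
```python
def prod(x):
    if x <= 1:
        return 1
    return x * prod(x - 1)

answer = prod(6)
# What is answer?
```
Call trace:
prod(x=6)
  prod(x=5)
    prod(x=4)
      prod(x=3)
        prod(x=2)
          prod(x=1)
          -> return 1
        -> return 2
      -> return 6
    -> return 24
  -> return 120
-> return 720

Final answer: 720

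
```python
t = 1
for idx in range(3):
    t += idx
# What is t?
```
Trace:
  t=1
  t=1, idx=0
  t=2, idx=1
  t=4, idx=2

Final answer: 4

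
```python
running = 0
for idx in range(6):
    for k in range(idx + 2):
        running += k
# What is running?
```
Trace:
  running=0
  running=0, idx=0, k=0
  running=1, idx=0, k=1
  running=1, idx=1, k=0
  running=2, idx=1, k=1
  running=4, idx=1, k=2
  running=4, idx=2, k=0
  running=5, idx=2, k=1
  running=7, idx=2, k=2
  running=10, idx=2, k=3
  running=10, idx=3, k=0
  running=11, idx=3, k=1
  running=13, idx=3, k=2
  running=16, idx=3, k=3
  running=20, idx=3, k=4
  running=20, idx=4, k=0
  running=21, idx=4, k=1
  running=23, idx=4, k=2
  running=26, idx=4, k=3
  running=30, idx=4, k=4
  running=35, idx=4, k=5
  running=35, idx=5, k=0
  running=36, idx=5, k=1
  running=38, idx=5, k=2
  running=41, idx=5, k=3
  running=45, idx=5, k=4
  running=50, idx=5, k=5
  running=56, idx=5, k=6

Final answer: 56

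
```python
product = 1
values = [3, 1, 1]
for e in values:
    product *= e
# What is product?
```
Trace:
  product=1
  product=3, e=3
  product=3, e=1
  product=3, e=1

Final answer: 3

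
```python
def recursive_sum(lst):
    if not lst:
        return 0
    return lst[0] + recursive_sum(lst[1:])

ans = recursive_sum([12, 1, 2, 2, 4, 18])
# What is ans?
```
Call trace:
recursive_sum(lst=[12, 1, 2, 2, 4, 18])
  recursive_sum(lst=[1, 2, 2, 4, 18])
    recursive_sum(lst=[2, 2, 4, 18])
      recursive_sum(lst=[2, 4, 18])
        recursive_sum(lst=[4, 18])
          recursive_sum(lst=[18])
            recursive_sum(lst=[])
            -> return 0
          -> return 18
        -> return 22
      -> return 24
    -> return 26
  -> return 27
-> return 39

Final answer: 39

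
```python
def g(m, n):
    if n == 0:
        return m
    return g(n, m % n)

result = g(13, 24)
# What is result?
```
Call trace:
g(m=13, n=24)
  g(m=24, n=13)
    g(m=13, n=11)
      g(m=11, n=2)
        g(m=2, n=1)
          g(m=1, n=0)
          -> return 1
        -> return 1
      -> return 1
    -> return 1
  -> return 1
-> return 1

Final answer: 1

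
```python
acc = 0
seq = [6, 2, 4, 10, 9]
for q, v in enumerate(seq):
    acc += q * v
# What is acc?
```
Trace:
  acc=0
  acc=0, q=0, v=6
  acc=2, q=1, v=2
  acc=10, q=2, v=4
  acc=40, q=3, v=10
  acc=76, q=4, v=9

Final answer: 76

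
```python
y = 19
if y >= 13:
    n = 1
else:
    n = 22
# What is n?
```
Trace:
  y=19
  y=19, n=1

Final answer: 1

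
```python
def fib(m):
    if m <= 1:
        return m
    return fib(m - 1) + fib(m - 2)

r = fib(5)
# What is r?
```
Call trace (a repeated sub-call is expanded the first time; later identical calls just restate its return value):
fib(m=5)
  fib(m=4)
    fib(m=3)
      fib(m=2)
        fib(m=1)
        -> return 1
        fib(m=0)
        -> return 0
      -> return 1
      fib(m=1)
      -> return 1
    -> return 2
    fib(m=2) -> return 1  (same call as traced above)
  -> return 3
  fib(m=3) -> return 2  (same call as traced above)
-> return 5

Final answer: 5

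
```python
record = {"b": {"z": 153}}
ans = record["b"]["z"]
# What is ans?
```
Trace:
  record={'b': {'z': 153}}
  record={'b': {'z': 153}}, ans=153

Final answer: 153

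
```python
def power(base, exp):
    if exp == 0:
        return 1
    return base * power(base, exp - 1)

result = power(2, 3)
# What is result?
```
Call trace:
power(base=2, exp=3)
  power(base=2, exp=2)
    power(base=2, exp=1)
      power(base=2, exp=0)
      -> return 1
    -> return 2
  -> return 4
-> return 8

Final answer: 8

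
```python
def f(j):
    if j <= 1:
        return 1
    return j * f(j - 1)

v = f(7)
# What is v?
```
Call trace:
f(j=7)
  f(j=6)
    f(j=5)
      f(j=4)
        f(j=3)
          f(j=2)
            f(j=1)
            -> return 1
          -> return 2
        -> return 6
      -> return 24
    -> return 120
  -> return 720
-> return 5040

Final answer: 5040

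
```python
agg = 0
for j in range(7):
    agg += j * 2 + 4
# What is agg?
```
Trace:
  agg=0
  agg=4, j=0
  agg=10, j=1
  agg=18, j=2
  agg=28, j=3
  agg=40, j=4
  agg=54, j=5
  agg=70, j=6

Final answer: 70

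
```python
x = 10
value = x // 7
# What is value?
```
Trace:
  x=10
  x=10, value=1

Final answer: 1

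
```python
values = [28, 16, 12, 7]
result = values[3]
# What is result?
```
Trace:
  values=[28, 16, 12, 7]
  values=[28, 16, 12, 7], result=7

Final answer: 7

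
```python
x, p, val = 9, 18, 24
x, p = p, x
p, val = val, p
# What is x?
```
Trace:
  x=9, p=18, val=24
  x=18, p=9, val=24
  x=18, p=24, val=9

Final answer: 18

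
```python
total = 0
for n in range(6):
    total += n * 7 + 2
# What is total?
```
Trace:
  total=0
  total=2, n=0
  total=11, n=1
  total=27, n=2
  total=50, n=3
  total=80, n=4
  total=117, n=5

Final answer: 117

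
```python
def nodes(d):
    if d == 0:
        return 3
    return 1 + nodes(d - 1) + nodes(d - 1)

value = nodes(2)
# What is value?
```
Call trace (a repeated sub-call is expanded the first time; later identical calls just restate its return value):
nodes(d=2)
  nodes(d=1)
    nodes(d=0)
    -> return 3
    nodes(d=0)
    -> return 3
  -> return 7
  nodes(d=1) -> return 7  (same call as traced above)
-> return 15

Final answer: 15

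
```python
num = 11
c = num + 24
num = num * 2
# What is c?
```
Trace:
  num=11
  num=11, c=35
  num=22, c=35

Final answer: 35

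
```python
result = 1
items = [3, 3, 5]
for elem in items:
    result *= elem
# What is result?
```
Trace:
  result=1
  result=3, elem=3
  result=9, elem=3
  result=45, elem=5

Final answer: 45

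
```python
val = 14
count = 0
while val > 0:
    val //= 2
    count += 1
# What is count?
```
Trace:
  val=14
  val=14, count=0
  val=7, count=1
  val=3, count=2
  val=1, count=3
  val=0, count=4

Final answer: 4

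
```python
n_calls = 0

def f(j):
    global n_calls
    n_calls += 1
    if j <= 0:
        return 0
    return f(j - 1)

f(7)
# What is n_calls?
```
Call trace:
f(j=7)
  f(j=6)
    f(j=5)
      f(j=4)
        f(j=3)
          f(j=2)
            f(j=1)
              f(j=0)
              -> return 0
            -> return 0
          -> return 0
        -> return 0
      -> return 0
    -> return 0
  -> return 0
-> return 0

n_calls is incremented once per call. f is entered once for each j = 7, 6, 5, 4, 3, 2, 1, 0 (the j <= 0 call returns without recursing), i.e. 7 + 1 calls.
n_calls = 8

Final answer: 8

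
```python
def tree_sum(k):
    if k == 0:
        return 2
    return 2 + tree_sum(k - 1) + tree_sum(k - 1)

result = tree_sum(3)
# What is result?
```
Call trace (a repeated sub-call is expanded the first time; later identical calls just restate its return value):
tree_sum(k=3)
  tree_sum(k=2)
    tree_sum(k=1)
      tree_sum(k=0)
      -> return 2
      tree_sum(k=0)
      -> return 2
    -> return 6
    tree_sum(k=1) -> return 6  (same call as traced above)
  -> return 14
  tree_sum(k=2) -> return 14  (same call as traced above)
-> return 30

Final answer: 30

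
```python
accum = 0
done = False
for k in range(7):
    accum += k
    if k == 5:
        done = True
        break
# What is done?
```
Trace:
  accum=0
  accum=0, done=False
  accum=0, done=False, k=0
  accum=1, done=False, k=1
  accum=3, done=False, k=2
  accum=6, done=False, k=3
  accum=10, done=False, k=4
  accum=15, done=True, k=5

Final answer: True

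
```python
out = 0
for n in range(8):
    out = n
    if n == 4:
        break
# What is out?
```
Trace:
  out=0
  out=0, n=0
  out=1, n=1
  out=2, n=2
  out=3, n=3
  out=4, n=4

Final answer: 4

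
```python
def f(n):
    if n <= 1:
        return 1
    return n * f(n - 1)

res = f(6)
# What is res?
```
Call trace:
f(n=6)
  f(n=5)
    f(n=4)
      f(n=3)
        f(n=2)
          f(n=1)
          -> return 1
        -> return 2
      -> return 6
    -> return 24
  -> return 120
-> return 720

Final answer: 720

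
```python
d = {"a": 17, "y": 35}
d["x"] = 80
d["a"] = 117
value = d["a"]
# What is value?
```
Trace:
  d={'a': 17, 'y': 35}
  d={'a': 17, 'y': 35, 'x': 80}
  d={'a': 117, 'y': 35, 'x': 80}
  d={'a': 117, 'y': 35, 'x': 80}, value=117

Final answer: 117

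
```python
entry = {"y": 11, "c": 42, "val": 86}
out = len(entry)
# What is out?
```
Trace:
  entry={'y': 11, 'c': 42, 'val': 86}
  entry={'y': 11, 'c': 42, 'val': 86}, out=3

Final answer: 3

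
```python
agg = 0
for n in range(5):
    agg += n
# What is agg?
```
Trace:
  agg=0
  agg=0, n=0
  agg=1, n=1
  agg=3, n=2
  agg=6, n=3
  agg=10, n=4

Final answer: 10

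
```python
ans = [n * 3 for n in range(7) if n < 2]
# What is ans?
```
Trace:
  n=0
  n=1
  n=2
  n=3
  n=4
  n=5
  n=6
  ans=[0, 3]

Final answer: [0, 3]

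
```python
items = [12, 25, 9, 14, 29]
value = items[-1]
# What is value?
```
Trace:
  items=[12, 25, 9, 14, 29]
  items=[12, 25, 9, 14, 29], value=29

Final answer: 29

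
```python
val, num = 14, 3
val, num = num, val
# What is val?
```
Trace:
  val=14, num=3
  val=3, num=14

Final answer: 3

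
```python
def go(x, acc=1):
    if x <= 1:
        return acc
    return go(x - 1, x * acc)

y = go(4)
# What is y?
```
Call trace:
go(x=4, acc=1)
  go(x=3, acc=4)
    go(x=2, acc=12)
      go(x=1, acc=24)
      -> return 24
    -> return 24
  -> return 24
-> return 24

Final answer: 24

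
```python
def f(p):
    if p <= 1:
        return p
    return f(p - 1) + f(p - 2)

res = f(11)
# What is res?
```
Call trace (a repeated sub-call is expanded the first time; later identical calls just restate its return value):
f(p=11)
  f(p=10)
    f(p=9)
      f(p=8)
        f(p=7)
          f(p=6)
            f(p=5)
              f(p=4)
                f(p=3)
                  f(p=2)
                    f(p=1)
                    -> return 1
                    f(p=0)
                    -> return 0
                  -> return 1
                  f(p=1)
                  -> return 1
                -> return 2
                f(p=2) -> return 1  (same call as traced above)
              -> return 3
              f(p=3) -> return 2  (same call as traced above)
            -> return 5
            f(p=4) -> return 3  (same call as traced above)
          -> return 8
          f(p=5) -> return 5  (same call as traced above)
        -> return 13
        f(p=6) -> return 8  (same call as traced above)
      -> return 21
      f(p=7) -> return 13  (same call as traced above)
    -> return 34
    f(p=8) -> return 21  (same call as traced above)
  -> return 55
  f(p=9) -> return 34  (same call as traced above)
-> return 89

Final answer: 89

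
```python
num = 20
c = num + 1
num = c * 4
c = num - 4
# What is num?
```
Trace:
  num=20
  num=20, c=21
  num=84, c=21
  num=84, c=80

Final answer: 84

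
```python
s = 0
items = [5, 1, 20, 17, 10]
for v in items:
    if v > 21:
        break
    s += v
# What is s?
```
Trace:
  s=0
  s=5, v=5
  s=6, v=1
  s=26, v=20
  s=43, v=17
  s=53, v=10

Final answer: 53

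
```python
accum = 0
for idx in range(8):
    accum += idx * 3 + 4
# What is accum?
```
Trace:
  accum=0
  accum=4, idx=0
  accum=11, idx=1
  accum=21, idx=2
  accum=34, idx=3
  accum=50, idx=4
  accum=69, idx=5
  accum=91, idx=6
  accum=116, idx=7

Final answer: 116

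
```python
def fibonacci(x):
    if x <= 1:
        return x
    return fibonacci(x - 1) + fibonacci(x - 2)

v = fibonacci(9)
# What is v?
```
Call trace (a repeated sub-call is expanded the first time; later identical calls just restate its return value):
fibonacci(x=9)
  fibonacci(x=8)
    fibonacci(x=7)
      fibonacci(x=6)
        fibonacci(x=5)
          fibonacci(x=4)
            fibonacci(x=3)
              fibonacci(x=2)
                fibonacci(x=1)
                -> return 1
                fibonacci(x=0)
                -> return 0
              -> return 1
              fibonacci(x=1)
              -> return 1
            -> return 2
            fibonacci(x=2) -> return 1  (same call as traced above)
          -> return 3
          fibonacci(x=3) -> return 2  (same call as traced above)
        -> return 5
        fibonacci(x=4) -> return 3  (same call as traced above)
      -> return 8
      fibonacci(x=5) -> return 5  (same call as traced above)
    -> return 13
    fibonacci(x=6) -> return 8  (same call as traced above)
  -> return 21
  fibonacci(x=7) -> return 13  (same call as traced above)
-> return 34

Final answer: 34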